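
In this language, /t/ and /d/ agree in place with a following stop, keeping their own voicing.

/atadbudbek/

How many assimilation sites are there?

/d/ before /b/ (labial) → [b]
/d/ before /b/ (labial) → [b]
2 segments change.

2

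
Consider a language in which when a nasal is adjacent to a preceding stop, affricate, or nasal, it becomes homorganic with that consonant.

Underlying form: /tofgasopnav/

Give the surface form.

/n/ after /p/ (labial) → [m]

[tofgasopmav]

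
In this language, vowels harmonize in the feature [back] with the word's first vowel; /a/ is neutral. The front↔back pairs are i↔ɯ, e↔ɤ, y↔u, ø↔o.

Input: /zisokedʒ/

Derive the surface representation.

[zisøkedʒ]

/o/ harmonizes with /i/ ([-back]) → [ø]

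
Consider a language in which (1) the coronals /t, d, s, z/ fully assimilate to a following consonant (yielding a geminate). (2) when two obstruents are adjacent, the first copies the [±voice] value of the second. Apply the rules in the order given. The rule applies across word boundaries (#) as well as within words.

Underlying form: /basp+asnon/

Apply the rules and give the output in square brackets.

Rule 1: /s/ before /p/ → [p] (total assimilation)
Rule 1: /s/ before /n/ → [n] (total assimilation)
After rule 1: bapp+annon
Rule 2: no segment meets the rule's conditions; no change.

[bapp+annon]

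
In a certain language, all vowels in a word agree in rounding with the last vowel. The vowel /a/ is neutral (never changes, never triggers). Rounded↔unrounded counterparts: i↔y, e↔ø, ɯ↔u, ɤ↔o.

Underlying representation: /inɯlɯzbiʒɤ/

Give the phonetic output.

no segment meets the rule's conditions; no change.

[inɯlɯzbiʒɤ]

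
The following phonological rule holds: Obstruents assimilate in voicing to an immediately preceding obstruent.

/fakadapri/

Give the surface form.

no segment meets the rule's conditions; no change.

[fakadapri]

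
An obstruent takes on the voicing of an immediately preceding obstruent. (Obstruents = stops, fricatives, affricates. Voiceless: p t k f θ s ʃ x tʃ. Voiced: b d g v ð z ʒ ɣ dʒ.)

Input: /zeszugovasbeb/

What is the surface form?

/z/ after /s/ (voiceless) → [s]
/b/ after /s/ (voiceless) → [p]

[zessugovaspeb]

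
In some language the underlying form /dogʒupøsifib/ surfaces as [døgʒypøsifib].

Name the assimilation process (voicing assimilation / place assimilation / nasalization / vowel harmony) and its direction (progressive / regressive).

vowel harmony, regressive

/o/→[ø] /u/→[y].
Vowels agree with the last vowel, so the harmony is regressive.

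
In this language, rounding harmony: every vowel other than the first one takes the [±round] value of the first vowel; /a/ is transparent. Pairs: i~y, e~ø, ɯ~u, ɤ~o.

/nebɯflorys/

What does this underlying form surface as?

/o/ harmonizes with /e/ ([-round]) → [ɤ]
/y/ harmonizes with /e/ ([-round]) → [i]

[nebɯflɤris]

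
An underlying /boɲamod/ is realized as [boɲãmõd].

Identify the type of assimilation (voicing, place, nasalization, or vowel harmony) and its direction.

nasalization, progressive

/a/→[ã] /o/→[õ].
Each target copies a feature from the preceding segment, so the direction is progressive.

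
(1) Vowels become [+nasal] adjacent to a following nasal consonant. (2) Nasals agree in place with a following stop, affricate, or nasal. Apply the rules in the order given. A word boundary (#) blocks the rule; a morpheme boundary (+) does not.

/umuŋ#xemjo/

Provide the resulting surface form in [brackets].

Rule 1: /u/ before nasal /m/ → [ũ]
Rule 1: /u/ before nasal /ŋ/ → [ũ]
Rule 1: /e/ before nasal /m/ → [ẽ]
After rule 1: ũmũŋ#xẽmjo
Rule 2: no segment meets the rule's conditions; no change.

[ũmũŋ#xẽmjo]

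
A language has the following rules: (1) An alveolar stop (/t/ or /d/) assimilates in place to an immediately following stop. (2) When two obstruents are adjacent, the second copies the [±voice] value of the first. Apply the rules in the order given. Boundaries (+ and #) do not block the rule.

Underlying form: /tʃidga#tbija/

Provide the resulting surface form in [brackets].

Rule 1: /d/ before /g/ (velar) → [g]
Rule 1: /t/ before /b/ (labial) → [p]
After rule 1: tʃigga#pbija
Rule 2: /b/ after /p/ (voiceless) → [p]

[tʃigga#ppija]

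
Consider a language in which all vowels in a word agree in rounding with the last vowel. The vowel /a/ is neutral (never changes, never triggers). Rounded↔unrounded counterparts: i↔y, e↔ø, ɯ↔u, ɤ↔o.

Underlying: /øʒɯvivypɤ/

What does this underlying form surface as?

[eʒɯvivipɤ]

/ø/ harmonizes with /ɤ/ ([-round]) → [e]
/y/ harmonizes with /ɤ/ ([-round]) → [i]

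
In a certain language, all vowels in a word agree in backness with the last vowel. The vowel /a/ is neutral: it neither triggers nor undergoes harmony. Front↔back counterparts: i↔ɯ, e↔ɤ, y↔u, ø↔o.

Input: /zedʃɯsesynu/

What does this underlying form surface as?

[zɤdʃɯsɤsunu]

/e/ harmonizes with /u/ ([+back]) → [ɤ]
/e/ harmonizes with /u/ ([+back]) → [ɤ]
/y/ harmonizes with /u/ ([+back]) → [u]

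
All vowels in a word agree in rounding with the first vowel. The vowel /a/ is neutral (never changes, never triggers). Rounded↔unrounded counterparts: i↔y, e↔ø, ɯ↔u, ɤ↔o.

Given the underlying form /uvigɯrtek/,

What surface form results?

/i/ harmonizes with /u/ ([+round]) → [y]
/ɯ/ harmonizes with /u/ ([+round]) → [u]
/e/ harmonizes with /u/ ([+round]) → [ø]

[uvygurtøk]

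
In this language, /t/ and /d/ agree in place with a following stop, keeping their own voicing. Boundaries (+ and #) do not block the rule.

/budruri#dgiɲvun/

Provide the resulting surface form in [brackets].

/d/ before /g/ (velar) → [g]

[budruri#ggiɲvun]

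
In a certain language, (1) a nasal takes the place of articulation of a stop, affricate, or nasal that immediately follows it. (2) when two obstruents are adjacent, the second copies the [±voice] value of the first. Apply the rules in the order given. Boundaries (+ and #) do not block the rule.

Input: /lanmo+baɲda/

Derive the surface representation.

Rule 1: /n/ before /m/ (labial) → [m]
Rule 1: /ɲ/ before /d/ (alveolar) → [n]
After rule 1: lammo+banda
Rule 2: no segment meets the rule's conditions; no change.

[lammo+banda]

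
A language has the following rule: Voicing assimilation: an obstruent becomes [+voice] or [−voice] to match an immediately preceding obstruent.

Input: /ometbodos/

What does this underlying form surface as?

/b/ after /t/ (voiceless) → [p]

[ometpodos]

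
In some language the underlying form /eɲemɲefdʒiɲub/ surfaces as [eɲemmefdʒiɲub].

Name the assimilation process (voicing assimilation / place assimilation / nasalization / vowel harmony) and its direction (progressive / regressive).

place assimilation, progressive

/ɲ/→[m].
Each target copies a feature from the preceding segment, so the direction is progressive.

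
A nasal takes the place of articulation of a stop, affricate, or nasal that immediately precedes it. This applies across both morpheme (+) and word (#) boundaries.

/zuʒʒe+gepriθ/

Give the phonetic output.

no segment meets the rule's conditions; no change.

[zuʒʒe+gepriθ]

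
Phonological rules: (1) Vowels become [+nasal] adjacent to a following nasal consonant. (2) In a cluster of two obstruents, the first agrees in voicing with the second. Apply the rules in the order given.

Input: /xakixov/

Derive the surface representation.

[xakixov]

Rule 1: no segment meets the rule's conditions; no change.
After rule 1: xakixov
Rule 2: no segment meets the rule's conditions; no change.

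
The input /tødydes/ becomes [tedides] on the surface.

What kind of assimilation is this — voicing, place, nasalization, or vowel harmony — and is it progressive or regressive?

vowel harmony, regressive

/ø/→[e] /y/→[i].
Vowels agree with the last vowel, so the harmony is regressive.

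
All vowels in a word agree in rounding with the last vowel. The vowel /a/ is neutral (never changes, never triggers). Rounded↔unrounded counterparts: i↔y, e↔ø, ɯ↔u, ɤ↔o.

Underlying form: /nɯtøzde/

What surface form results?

/ø/ harmonizes with /e/ ([-round]) → [e]

[nɯtezde]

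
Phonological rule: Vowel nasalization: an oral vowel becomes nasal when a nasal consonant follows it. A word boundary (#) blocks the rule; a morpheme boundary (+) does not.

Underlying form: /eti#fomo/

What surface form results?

[eti#fõmo]

/o/ before nasal /m/ → [õ]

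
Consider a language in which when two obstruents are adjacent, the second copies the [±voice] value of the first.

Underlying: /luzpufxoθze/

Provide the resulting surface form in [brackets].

[luzbufxoθse]

/p/ after /z/ (voiced) → [b]
/z/ after /θ/ (voiceless) → [s]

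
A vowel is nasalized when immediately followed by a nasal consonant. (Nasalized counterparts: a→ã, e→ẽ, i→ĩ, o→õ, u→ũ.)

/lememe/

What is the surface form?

[lẽmẽme]

/e/ before nasal /m/ → [ẽ]
/e/ before nasal /m/ → [ẽ]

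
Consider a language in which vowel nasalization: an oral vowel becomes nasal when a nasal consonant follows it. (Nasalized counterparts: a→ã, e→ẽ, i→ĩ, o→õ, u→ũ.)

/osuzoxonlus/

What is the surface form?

[osuzoxõnlus]

/o/ before nasal /n/ → [õ]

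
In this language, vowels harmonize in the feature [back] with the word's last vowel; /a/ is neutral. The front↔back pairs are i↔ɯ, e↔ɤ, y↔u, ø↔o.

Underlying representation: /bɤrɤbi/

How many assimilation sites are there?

2

/ɤ/ harmonizes with /i/ ([-back]) → [e]
/ɤ/ harmonizes with /i/ ([-back]) → [e]
2 segments change.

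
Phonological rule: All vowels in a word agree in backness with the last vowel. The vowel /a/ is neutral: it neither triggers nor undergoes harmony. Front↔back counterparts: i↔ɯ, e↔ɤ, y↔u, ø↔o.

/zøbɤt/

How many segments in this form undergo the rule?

1

/ø/ harmonizes with /ɤ/ ([+back]) → [o]
1 segment changes.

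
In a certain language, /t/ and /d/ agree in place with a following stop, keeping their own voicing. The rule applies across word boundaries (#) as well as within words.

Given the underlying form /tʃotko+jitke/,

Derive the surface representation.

[tʃokko+jikke]

/t/ before /k/ (velar) → [k]
/t/ before /k/ (velar) → [k]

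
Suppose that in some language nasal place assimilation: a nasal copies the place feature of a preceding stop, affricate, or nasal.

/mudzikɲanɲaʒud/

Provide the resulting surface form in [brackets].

[mudzikŋannaʒud]

/ɲ/ after /k/ (velar) → [ŋ]
/ɲ/ after /n/ (alveolar) → [n]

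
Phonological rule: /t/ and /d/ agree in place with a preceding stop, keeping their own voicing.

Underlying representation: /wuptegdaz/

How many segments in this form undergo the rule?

/t/ after /p/ (labial) → [p]
/d/ after /g/ (velar) → [g]
2 segments change.

2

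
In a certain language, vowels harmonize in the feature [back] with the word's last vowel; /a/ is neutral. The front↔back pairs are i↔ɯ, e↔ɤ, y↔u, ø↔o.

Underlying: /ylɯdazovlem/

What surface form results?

/ɯ/ harmonizes with /e/ ([-back]) → [i]
/o/ harmonizes with /e/ ([-back]) → [ø]

[ylidazøvlem]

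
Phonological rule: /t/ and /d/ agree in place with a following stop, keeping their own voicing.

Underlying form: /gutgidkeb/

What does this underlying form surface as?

/t/ before /g/ (velar) → [k]
/d/ before /k/ (velar) → [g]

[gukgigkeb]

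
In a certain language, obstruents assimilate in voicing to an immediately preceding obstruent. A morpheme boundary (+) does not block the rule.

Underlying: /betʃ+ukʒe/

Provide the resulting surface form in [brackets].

/ʒ/ after /k/ (voiceless) → [ʃ]

[betʃ+ukʃe]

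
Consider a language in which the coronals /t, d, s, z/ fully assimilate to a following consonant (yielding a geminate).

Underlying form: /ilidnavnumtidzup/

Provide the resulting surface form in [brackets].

[ilinnavnumtizzup]

/d/ before /n/ → [n] (total assimilation)
/d/ before /z/ → [z] (total assimilation)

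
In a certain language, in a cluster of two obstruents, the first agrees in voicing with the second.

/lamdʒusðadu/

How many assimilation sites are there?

/s/ before /ð/ (voiced) → [z]
1 segment changes.

1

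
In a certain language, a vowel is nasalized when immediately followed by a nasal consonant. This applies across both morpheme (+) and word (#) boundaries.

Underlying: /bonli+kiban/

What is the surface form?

[bõnli+kibãn]

/o/ before nasal /n/ → [õ]
/a/ before nasal /n/ → [ã]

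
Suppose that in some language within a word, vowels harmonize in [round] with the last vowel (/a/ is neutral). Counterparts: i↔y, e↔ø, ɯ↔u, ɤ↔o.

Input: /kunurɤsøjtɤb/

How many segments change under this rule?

3

/u/ harmonizes with /ɤ/ ([-round]) → [ɯ]
/u/ harmonizes with /ɤ/ ([-round]) → [ɯ]
/ø/ harmonizes with /ɤ/ ([-round]) → [e]
3 segments change.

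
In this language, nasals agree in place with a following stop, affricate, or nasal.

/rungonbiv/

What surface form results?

/n/ before /g/ (velar) → [ŋ]
/n/ before /b/ (labial) → [m]

[ruŋgombiv]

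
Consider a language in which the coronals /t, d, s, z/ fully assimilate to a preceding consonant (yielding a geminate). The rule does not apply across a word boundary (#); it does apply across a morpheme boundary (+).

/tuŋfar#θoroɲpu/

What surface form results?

no segment meets the rule's conditions; no change.

[tuŋfar#θoroɲpu]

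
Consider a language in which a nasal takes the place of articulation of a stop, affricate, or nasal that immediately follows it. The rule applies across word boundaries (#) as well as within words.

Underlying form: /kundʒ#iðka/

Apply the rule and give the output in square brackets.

[kuɲdʒ#iðka]

/n/ before /dʒ/ (palatal) → [ɲ]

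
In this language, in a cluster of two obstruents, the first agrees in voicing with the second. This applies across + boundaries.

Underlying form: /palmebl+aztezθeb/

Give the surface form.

[palmebl+astesθeb]

/z/ before /t/ (voiceless) → [s]
/z/ before /θ/ (voiceless) → [s]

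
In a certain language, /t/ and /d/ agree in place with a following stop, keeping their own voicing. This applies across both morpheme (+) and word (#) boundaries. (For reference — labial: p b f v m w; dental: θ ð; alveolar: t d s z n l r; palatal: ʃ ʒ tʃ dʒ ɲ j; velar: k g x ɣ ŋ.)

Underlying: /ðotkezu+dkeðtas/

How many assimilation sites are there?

/t/ before /k/ (velar) → [k]
/d/ before /k/ (velar) → [g]
2 segments change.

2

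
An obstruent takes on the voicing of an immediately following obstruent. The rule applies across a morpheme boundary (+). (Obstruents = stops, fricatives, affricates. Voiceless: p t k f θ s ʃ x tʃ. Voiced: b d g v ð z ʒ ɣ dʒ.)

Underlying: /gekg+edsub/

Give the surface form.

[gegg+etsub]

/k/ before /g/ (voiced) → [g]
/d/ before /s/ (voiceless) → [t]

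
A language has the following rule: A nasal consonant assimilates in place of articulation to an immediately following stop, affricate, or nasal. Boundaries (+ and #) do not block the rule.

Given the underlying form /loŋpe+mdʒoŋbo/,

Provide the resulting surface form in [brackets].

[lompe+ɲdʒombo]

/ŋ/ before /p/ (labial) → [m]
/m/ before /dʒ/ (palatal) → [ɲ]
/ŋ/ before /b/ (labial) → [m]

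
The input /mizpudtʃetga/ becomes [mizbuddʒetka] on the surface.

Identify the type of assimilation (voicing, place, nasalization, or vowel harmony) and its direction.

voicing assimilation, progressive

/p/→[b] /tʃ/→[dʒ] /g/→[k].
Each target copies a feature from the preceding segment, so the direction is progressive.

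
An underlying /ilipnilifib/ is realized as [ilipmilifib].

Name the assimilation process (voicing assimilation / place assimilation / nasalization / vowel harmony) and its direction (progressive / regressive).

place assimilation, progressive

/n/→[m].
Each target copies a feature from the preceding segment, so the direction is progressive.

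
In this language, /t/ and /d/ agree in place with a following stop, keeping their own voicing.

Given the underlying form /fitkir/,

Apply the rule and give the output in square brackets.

/t/ before /k/ (velar) → [k]

[fikkir]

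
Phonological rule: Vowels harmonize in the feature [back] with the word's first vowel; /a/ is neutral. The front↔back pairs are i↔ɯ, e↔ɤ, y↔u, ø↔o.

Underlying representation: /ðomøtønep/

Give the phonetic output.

[ðomotonɤp]

/ø/ harmonizes with /o/ ([+back]) → [o]
/ø/ harmonizes with /o/ ([+back]) → [o]
/e/ harmonizes with /o/ ([+back]) → [ɤ]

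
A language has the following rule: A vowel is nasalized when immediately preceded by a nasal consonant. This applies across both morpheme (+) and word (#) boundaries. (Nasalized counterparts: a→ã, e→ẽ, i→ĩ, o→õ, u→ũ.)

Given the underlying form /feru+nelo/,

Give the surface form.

/e/ after nasal /n/ → [ẽ]

[feru+nẽlo]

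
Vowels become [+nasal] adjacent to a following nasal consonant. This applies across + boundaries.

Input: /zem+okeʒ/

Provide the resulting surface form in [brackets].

[zẽm+okeʒ]

/e/ before nasal /m/ → [ẽ]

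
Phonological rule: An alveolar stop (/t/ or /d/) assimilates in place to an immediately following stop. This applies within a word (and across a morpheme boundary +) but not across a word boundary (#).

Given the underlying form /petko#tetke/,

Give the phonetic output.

/t/ before /k/ (velar) → [k]
/t/ before /k/ (velar) → [k]

[pekko#tekke]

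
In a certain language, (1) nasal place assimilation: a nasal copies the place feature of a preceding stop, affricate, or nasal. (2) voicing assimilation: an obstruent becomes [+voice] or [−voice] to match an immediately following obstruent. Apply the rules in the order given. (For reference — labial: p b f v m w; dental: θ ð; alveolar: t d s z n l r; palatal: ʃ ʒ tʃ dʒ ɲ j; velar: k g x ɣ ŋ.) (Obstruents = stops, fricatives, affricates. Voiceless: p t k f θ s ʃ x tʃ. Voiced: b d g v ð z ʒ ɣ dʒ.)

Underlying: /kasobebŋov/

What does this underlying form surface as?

Rule 1: /ŋ/ after /b/ (labial) → [m]
After rule 1: kasobebmov
Rule 2: no segment meets the rule's conditions; no change.

[kasobebmov]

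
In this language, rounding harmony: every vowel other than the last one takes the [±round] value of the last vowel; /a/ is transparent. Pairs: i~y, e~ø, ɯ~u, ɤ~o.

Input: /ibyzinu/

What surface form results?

[ybyzynu]

/i/ harmonizes with /u/ ([+round]) → [y]
/i/ harmonizes with /u/ ([+round]) → [y]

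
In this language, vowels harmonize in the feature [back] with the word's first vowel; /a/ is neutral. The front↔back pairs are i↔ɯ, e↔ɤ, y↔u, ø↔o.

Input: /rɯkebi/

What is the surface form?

/e/ harmonizes with /ɯ/ ([+back]) → [ɤ]
/i/ harmonizes with /ɯ/ ([+back]) → [ɯ]

[rɯkɤbɯ]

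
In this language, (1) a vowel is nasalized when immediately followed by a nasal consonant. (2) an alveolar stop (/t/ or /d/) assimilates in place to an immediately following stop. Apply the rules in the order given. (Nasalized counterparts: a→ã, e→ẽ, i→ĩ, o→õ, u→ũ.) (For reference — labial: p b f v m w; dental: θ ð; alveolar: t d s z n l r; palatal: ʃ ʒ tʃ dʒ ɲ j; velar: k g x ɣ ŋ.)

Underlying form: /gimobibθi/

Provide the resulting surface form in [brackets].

[gĩmobibθi]

Rule 1: /i/ before nasal /m/ → [ĩ]
After rule 1: gĩmobibθi
Rule 2: no segment meets the rule's conditions; no change.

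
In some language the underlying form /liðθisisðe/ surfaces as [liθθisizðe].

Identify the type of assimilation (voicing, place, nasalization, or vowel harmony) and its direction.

voicing assimilation, regressive

/ð/→[θ] /s/→[z].
Each target copies a feature from the following segment, so the direction is regressive.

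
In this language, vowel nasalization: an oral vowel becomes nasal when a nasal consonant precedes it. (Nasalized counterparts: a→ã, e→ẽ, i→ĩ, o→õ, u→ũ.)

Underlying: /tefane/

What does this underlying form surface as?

[tefanẽ]

/e/ after nasal /n/ → [ẽ]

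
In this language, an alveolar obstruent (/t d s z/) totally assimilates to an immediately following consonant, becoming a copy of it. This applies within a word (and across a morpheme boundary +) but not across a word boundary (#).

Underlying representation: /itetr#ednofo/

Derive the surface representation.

[iterr#ennofo]

/t/ before /r/ → [r] (total assimilation)
/d/ before /n/ → [n] (total assimilation)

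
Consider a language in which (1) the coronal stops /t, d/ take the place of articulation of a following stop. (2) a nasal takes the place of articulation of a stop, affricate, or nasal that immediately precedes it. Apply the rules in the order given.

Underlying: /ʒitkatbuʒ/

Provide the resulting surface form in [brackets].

Rule 1: /t/ before /k/ (velar) → [k]
Rule 1: /t/ before /b/ (labial) → [p]
After rule 1: ʒikkapbuʒ
Rule 2: no segment meets the rule's conditions; no change.

[ʒikkapbuʒ]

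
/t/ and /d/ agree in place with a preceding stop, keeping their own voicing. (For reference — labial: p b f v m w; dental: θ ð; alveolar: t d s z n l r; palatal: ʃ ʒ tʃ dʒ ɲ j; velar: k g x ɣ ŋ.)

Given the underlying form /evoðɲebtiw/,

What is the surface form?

/t/ after /b/ (labial) → [p]

[evoðɲebpiw]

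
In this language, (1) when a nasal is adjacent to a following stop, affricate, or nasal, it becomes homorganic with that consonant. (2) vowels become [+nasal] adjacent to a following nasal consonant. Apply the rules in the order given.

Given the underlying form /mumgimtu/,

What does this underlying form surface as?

[mũŋgĩntu]

Rule 1: /m/ before /g/ (velar) → [ŋ]
Rule 1: /m/ before /t/ (alveolar) → [n]
After rule 1: muŋgintu
Rule 2: /u/ before nasal /ŋ/ → [ũ]
Rule 2: /i/ before nasal /n/ → [ĩ]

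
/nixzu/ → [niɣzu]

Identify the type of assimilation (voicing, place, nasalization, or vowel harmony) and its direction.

voicing assimilation, regressive

/x/→[ɣ].
Each target copies a feature from the following segment, so the direction is regressive.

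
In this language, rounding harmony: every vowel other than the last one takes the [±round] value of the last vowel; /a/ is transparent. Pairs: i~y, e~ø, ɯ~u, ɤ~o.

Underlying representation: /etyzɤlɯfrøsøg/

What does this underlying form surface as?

/e/ harmonizes with /ø/ ([+round]) → [ø]
/ɤ/ harmonizes with /ø/ ([+round]) → [o]
/ɯ/ harmonizes with /ø/ ([+round]) → [u]

[øtyzolufrøsøg]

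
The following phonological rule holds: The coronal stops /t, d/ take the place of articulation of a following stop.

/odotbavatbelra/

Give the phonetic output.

/t/ before /b/ (labial) → [p]
/t/ before /b/ (labial) → [p]

[odopbavapbelra]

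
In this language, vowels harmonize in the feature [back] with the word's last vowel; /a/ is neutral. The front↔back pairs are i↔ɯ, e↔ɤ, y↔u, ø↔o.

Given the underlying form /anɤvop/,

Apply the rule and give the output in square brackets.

no segment meets the rule's conditions; no change.

[anɤvop]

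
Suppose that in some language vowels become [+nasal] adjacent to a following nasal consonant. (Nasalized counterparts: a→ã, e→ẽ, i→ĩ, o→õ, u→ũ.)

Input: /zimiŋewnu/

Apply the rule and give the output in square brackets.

/i/ before nasal /m/ → [ĩ]
/i/ before nasal /ŋ/ → [ĩ]

[zĩmĩŋewnu]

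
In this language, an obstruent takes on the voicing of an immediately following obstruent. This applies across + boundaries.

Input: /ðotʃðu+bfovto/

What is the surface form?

[ðodʒðu+pfofto]

/tʃ/ before /ð/ (voiced) → [dʒ]
/b/ before /f/ (voiceless) → [p]
/v/ before /t/ (voiceless) → [f]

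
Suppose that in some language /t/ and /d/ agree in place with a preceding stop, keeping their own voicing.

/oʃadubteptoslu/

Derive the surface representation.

[oʃadubpepposlu]

/t/ after /b/ (labial) → [p]
/t/ after /p/ (labial) → [p]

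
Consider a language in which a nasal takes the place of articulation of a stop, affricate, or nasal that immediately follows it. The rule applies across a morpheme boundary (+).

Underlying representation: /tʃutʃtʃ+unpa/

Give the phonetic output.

[tʃutʃtʃ+umpa]

/n/ before /p/ (labial) → [m]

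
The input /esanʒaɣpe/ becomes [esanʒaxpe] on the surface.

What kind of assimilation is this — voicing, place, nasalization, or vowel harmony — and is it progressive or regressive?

voicing assimilation, regressive

/ɣ/→[x].
Each target copies a feature from the following segment, so the direction is regressive.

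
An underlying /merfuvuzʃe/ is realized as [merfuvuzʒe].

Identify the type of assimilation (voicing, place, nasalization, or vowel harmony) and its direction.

voicing assimilation, progressive

/ʃ/→[ʒ].
Each target copies a feature from the preceding segment, so the direction is progressive.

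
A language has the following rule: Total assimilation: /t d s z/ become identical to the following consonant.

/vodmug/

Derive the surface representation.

[vommug]

/d/ before /m/ → [m] (total assimilation)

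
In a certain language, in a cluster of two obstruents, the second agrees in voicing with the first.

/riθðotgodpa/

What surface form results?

/ð/ after /θ/ (voiceless) → [θ]
/g/ after /t/ (voiceless) → [k]
/p/ after /d/ (voiced) → [b]

[riθθotkodba]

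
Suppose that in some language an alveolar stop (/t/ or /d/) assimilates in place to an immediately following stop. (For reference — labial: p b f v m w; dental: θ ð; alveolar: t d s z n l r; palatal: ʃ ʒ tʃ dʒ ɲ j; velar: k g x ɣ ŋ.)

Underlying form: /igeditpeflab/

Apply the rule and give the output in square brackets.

/t/ before /p/ (labial) → [p]

[igedippeflab]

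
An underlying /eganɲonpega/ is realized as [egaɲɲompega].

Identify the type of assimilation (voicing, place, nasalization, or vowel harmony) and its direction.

/n/→[ɲ] /n/→[m].
Each target copies a feature from the following segment, so the direction is regressive.

place assimilation, regressive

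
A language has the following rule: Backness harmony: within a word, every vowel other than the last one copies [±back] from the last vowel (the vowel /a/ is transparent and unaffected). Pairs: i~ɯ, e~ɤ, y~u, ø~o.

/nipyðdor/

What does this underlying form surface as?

[nɯpuðdor]

/i/ harmonizes with /o/ ([+back]) → [ɯ]
/y/ harmonizes with /o/ ([+back]) → [u]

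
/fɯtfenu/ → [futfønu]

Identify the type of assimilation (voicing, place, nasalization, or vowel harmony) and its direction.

/ɯ/→[u] /e/→[ø].
Vowels agree with the last vowel, so the harmony is regressive.

vowel harmony, regressive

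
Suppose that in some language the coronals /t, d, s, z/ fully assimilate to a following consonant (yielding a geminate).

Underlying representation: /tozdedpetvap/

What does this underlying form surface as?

[toddeppevvap]

/z/ before /d/ → [d] (total assimilation)
/d/ before /p/ → [p] (total assimilation)
/t/ before /v/ → [v] (total assimilation)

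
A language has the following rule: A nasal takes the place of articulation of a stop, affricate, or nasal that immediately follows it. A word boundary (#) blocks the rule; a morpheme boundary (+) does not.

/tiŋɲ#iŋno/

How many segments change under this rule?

2

/ŋ/ before /ɲ/ (palatal) → [ɲ]
/ŋ/ before /n/ (alveolar) → [n]
2 segments change.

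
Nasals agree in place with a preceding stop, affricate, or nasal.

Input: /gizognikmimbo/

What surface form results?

/n/ after /g/ (velar) → [ŋ]
/m/ after /k/ (velar) → [ŋ]

[gizogŋikŋimbo]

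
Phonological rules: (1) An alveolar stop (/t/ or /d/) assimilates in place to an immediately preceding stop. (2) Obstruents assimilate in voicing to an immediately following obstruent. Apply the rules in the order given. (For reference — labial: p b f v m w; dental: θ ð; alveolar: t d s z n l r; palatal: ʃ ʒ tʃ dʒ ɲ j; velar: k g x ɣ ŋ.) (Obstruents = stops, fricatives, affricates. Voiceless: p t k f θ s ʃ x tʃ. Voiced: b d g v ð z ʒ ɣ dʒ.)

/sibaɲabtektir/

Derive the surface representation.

Rule 1: /t/ after /b/ (labial) → [p]
Rule 1: /t/ after /k/ (velar) → [k]
After rule 1: sibaɲabpekkir
Rule 2: /b/ before /p/ (voiceless) → [p]

[sibaɲappekkir]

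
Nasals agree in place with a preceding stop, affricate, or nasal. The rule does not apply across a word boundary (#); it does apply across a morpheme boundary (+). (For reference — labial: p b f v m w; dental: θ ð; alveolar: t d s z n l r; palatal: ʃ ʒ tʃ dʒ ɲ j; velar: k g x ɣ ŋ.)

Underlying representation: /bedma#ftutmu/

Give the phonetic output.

/m/ after /d/ (alveolar) → [n]
/m/ after /t/ (alveolar) → [n]

[bedna#ftutnu]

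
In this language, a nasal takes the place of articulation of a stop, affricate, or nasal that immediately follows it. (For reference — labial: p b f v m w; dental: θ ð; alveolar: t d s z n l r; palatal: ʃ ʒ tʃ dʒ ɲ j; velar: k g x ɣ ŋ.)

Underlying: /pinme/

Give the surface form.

[pimme]

/n/ before /m/ (labial) → [m]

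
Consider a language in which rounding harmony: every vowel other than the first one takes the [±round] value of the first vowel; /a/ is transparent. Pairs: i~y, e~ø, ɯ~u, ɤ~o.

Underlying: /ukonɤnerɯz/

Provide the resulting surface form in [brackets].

[ukononøruz]

/ɤ/ harmonizes with /u/ ([+round]) → [o]
/e/ harmonizes with /u/ ([+round]) → [ø]
/ɯ/ harmonizes with /u/ ([+round]) → [u]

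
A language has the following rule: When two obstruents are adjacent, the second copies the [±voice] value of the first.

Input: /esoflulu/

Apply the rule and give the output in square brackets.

no segment meets the rule's conditions; no change.

[esoflulu]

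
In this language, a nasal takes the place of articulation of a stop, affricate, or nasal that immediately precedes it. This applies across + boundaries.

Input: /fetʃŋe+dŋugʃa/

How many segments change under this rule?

/ŋ/ after /tʃ/ (palatal) → [ɲ]
/ŋ/ after /d/ (alveolar) → [n]
2 segments change.

2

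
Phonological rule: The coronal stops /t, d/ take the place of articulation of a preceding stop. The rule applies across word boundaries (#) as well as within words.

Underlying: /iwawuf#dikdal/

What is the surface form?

[iwawuf#dikgal]

/d/ after /k/ (velar) → [g]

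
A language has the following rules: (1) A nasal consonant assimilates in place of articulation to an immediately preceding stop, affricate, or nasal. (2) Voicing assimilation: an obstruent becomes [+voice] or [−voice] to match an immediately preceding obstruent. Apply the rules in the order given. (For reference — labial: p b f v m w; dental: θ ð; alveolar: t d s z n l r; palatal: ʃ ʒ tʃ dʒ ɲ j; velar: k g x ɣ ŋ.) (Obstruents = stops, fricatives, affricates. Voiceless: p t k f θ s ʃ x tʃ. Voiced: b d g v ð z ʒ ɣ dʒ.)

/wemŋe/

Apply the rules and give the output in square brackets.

Rule 1: /ŋ/ after /m/ (labial) → [m]
After rule 1: wemme
Rule 2: no segment meets the rule's conditions; no change.

[wemme]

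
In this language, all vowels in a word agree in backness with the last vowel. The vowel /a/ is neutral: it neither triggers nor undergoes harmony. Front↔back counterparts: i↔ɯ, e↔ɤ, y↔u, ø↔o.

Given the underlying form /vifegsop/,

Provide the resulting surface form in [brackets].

[vɯfɤgsop]

/i/ harmonizes with /o/ ([+back]) → [ɯ]
/e/ harmonizes with /o/ ([+back]) → [ɤ]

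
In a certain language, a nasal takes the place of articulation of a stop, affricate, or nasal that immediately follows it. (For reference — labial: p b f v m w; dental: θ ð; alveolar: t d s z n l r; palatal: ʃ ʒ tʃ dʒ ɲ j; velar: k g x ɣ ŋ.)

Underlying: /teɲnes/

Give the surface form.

/ɲ/ before /n/ (alveolar) → [n]

[tennes]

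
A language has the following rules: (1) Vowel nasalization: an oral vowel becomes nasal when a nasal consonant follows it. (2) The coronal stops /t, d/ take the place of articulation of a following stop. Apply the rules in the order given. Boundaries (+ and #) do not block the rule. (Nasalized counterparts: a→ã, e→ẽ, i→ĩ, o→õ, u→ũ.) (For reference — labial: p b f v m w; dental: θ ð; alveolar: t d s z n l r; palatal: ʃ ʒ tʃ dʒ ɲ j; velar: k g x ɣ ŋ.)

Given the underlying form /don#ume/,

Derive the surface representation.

[dõn#ũme]

Rule 1: /o/ before nasal /n/ → [õ]
Rule 1: /u/ before nasal /m/ → [ũ]
After rule 1: dõn#ũme
Rule 2: no segment meets the rule's conditions; no change.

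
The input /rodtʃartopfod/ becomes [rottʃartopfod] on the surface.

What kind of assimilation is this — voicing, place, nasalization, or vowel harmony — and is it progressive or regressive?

voicing assimilation, regressive

/d/→[t].
Each target copies a feature from the following segment, so the direction is regressive.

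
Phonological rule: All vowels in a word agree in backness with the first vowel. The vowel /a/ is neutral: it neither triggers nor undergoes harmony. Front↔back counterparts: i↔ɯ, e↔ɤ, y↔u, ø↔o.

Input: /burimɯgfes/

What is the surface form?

[burɯmɯgfɤs]

/i/ harmonizes with /u/ ([+back]) → [ɯ]
/e/ harmonizes with /u/ ([+back]) → [ɤ]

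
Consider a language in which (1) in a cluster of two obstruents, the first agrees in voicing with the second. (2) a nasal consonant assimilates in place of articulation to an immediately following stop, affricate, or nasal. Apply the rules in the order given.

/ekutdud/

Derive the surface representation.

Rule 1: /t/ before /d/ (voiced) → [d]
After rule 1: ekuddud
Rule 2: no segment meets the rule's conditions; no change.

[ekuddud]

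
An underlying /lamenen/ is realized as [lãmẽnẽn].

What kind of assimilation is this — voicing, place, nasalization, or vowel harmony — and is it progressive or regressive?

/a/→[ã] /e/→[ẽ] /e/→[ẽ].
Each target copies a feature from the following segment, so the direction is regressive.

nasalization, regressive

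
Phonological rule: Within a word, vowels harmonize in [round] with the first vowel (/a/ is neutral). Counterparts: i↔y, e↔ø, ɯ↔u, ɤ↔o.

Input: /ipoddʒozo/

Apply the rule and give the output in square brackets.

/o/ harmonizes with /i/ ([-round]) → [ɤ]
/o/ harmonizes with /i/ ([-round]) → [ɤ]
/o/ harmonizes with /i/ ([-round]) → [ɤ]

[ipɤddʒɤzɤ]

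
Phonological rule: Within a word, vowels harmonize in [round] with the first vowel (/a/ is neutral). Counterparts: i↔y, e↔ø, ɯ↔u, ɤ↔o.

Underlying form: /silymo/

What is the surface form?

[silimɤ]

/y/ harmonizes with /i/ ([-round]) → [i]
/o/ harmonizes with /i/ ([-round]) → [ɤ]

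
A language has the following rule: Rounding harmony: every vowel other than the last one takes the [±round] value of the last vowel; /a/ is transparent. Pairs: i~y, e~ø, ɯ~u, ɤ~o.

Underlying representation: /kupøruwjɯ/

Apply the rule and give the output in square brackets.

/u/ harmonizes with /ɯ/ ([-round]) → [ɯ]
/ø/ harmonizes with /ɯ/ ([-round]) → [e]
/u/ harmonizes with /ɯ/ ([-round]) → [ɯ]

[kɯperɯwjɯ]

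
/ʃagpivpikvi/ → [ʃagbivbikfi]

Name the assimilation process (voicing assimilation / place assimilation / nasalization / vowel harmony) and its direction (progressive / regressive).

/p/→[b] /p/→[b] /v/→[f].
Each target copies a feature from the preceding segment, so the direction is progressive.

voicing assimilation, progressive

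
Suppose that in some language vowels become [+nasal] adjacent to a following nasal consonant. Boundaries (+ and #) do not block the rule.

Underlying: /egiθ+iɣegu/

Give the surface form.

no segment meets the rule's conditions; no change.

[egiθ+iɣegu]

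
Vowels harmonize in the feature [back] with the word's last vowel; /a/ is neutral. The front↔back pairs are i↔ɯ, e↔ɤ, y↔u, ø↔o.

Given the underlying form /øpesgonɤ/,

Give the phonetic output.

/ø/ harmonizes with /ɤ/ ([+back]) → [o]
/e/ harmonizes with /ɤ/ ([+back]) → [ɤ]

[opɤsgonɤ]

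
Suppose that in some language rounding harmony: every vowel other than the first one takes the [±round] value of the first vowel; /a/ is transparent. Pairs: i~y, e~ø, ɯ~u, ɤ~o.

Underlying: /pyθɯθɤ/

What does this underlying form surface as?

[pyθuθo]

/ɯ/ harmonizes with /y/ ([+round]) → [u]
/ɤ/ harmonizes with /y/ ([+round]) → [o]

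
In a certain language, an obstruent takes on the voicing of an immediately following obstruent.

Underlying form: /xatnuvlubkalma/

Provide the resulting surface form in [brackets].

/b/ before /k/ (voiceless) → [p]

[xatnuvlupkalma]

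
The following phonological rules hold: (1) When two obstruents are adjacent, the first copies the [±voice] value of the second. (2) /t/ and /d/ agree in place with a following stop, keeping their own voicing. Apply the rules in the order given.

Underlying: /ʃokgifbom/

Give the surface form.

Rule 1: /k/ before /g/ (voiced) → [g]
Rule 1: /f/ before /b/ (voiced) → [v]
After rule 1: ʃoggivbom
Rule 2: no segment meets the rule's conditions; no change.

[ʃoggivbom]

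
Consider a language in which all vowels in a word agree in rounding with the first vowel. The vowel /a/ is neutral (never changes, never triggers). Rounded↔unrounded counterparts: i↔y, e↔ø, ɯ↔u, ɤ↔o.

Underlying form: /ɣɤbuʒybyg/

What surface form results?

[ɣɤbɯʒibig]

/u/ harmonizes with /ɤ/ ([-round]) → [ɯ]
/y/ harmonizes with /ɤ/ ([-round]) → [i]
/y/ harmonizes with /ɤ/ ([-round]) → [i]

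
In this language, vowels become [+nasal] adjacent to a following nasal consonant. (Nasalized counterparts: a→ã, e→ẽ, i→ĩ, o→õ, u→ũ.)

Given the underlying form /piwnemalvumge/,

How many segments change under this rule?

2

/e/ before nasal /m/ → [ẽ]
/u/ before nasal /m/ → [ũ]
2 segments change.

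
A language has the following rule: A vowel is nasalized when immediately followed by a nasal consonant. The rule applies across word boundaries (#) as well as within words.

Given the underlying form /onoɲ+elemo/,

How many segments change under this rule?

/o/ before nasal /n/ → [õ]
/o/ before nasal /ɲ/ → [õ]
/e/ before nasal /m/ → [ẽ]
3 segments change.

3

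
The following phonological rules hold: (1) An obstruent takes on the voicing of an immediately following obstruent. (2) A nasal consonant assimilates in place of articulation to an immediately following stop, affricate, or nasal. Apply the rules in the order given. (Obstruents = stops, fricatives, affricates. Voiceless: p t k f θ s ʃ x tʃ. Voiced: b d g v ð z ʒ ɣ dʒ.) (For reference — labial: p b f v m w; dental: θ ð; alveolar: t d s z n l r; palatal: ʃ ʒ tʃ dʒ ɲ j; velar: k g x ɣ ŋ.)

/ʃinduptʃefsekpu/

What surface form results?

Rule 1: no segment meets the rule's conditions; no change.
After rule 1: ʃinduptʃefsekpu
Rule 2: no segment meets the rule's conditions; no change.

[ʃinduptʃefsekpu]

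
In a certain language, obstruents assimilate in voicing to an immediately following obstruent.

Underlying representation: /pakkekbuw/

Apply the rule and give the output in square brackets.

/k/ before /b/ (voiced) → [g]

[pakkegbuw]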